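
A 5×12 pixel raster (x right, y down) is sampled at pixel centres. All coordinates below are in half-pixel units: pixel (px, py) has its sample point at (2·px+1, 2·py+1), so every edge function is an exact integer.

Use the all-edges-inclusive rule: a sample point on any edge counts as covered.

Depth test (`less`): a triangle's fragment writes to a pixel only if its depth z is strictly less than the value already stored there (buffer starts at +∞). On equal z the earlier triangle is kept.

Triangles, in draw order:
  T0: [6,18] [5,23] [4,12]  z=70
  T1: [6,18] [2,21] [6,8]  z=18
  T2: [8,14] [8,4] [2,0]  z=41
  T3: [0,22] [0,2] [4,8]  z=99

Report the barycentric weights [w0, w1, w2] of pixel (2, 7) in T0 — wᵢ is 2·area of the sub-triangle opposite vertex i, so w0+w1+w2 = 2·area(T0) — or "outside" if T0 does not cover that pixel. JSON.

T0:
  2·area = 16
  edge (6, 18)→(5, 23): d=(-1,5) inclusive
  edge (5, 23)→(4, 12): d=(-1,-11) inclusive
  edge (4, 12)→(6, 18): d=(2,6) inclusive
    (1,0)@(3, 1): e=[32,0,-16] → ·  [on edge]
    (0,1)@(1, 3): e=[40,-24,0] → ·  [on edge]
    (4,1)@(9, 3): e=[0,64,-48] → ·  [on edge]
    (1,4)@(3, 9): e=[24,-8,0] → ·  [on edge]
    (3,6)@(7, 13): e=[0,32,-16] → ·  [on edge]
    (2,7)@(5, 15): e=[8,8,0] → #  [on edge]
    (3,7)@(7, 15): e=[-2,30,-12] → ·
    (2,8)@(5, 17): e=[6,6,4] → #
    (3,8)@(7, 17): e=[-4,28,-8] → ·
    (2,9)@(5, 19): e=[4,4,8] → #
    (3,9)@(7, 19): e=[-6,26,-4] → ·
    (2,10)@(5, 21): e=[2,2,12] → #
    (3,10)@(7, 21): e=[-8,24,0] → ·  [on edge]
    (2,11)@(5, 23): e=[0,0,16] → #  [on edge]
  covered (5 px):
    · · · · ·
    · · · · ·
    · · · · ·
    · · · · ·
    · · · · ·
    · · · · ·
    · · · · ·
    · · # · ·
    · · # · ·
    · · # · ·
    · · # · ·
    · · # · ·
T1:
  2·area = 40
  edge (6, 18)→(2, 21): d=(-4,3) inclusive
  edge (2, 21)→(6, 8): d=(4,-13) inclusive
  edge (6, 8)→(6, 18): d=(0,10) inclusive
    (2,6)@(5, 13): e=[23,7,10] → #
    (3,6)@(7, 13): e=[17,33,-10] → ·
    (2,7)@(5, 15): e=[15,15,10] → #
    (3,7)@(7, 15): e=[9,41,-10] → ·
    (2,8)@(5, 17): e=[7,23,10] → #
    (3,8)@(7, 17): e=[1,49,-10] → ·
    (1,9)@(3, 19): e=[5,5,30] → #
    (2,9)@(5, 19): e=[-1,31,10] → ·
    (1,10)@(3, 21): e=[-3,13,30] → ·
  covered (4 px):
    · · · · ·
    · · · · ·
    · · · · ·
    · · · · ·
    · · · · ·
    · · · · ·
    · · # · ·
    · · # · ·
    · · # · ·
    · # · · ·
    · · · · ·
    · · · · ·
T2:
  2·area = 60  (B↔C swapped to make it positive)
  edge (8, 14)→(2, 0): d=(-6,-14) inclusive
  edge (2, 0)→(8, 4): d=(6,4) inclusive
  edge (8, 4)→(8, 14): d=(0,10) inclusive
    (1,0)@(3, 1): e=[8,2,50] → #
    (2,0)@(5, 1): e=[36,-6,30] → ·
    (1,1)@(3, 3): e=[-4,14,50] → ·
    (2,1)@(5, 3): e=[24,6,30] → #
    (3,1)@(7, 3): e=[52,-2,10] → ·
    (2,2)@(5, 5): e=[12,18,30] → #
    (3,2)@(7, 5): e=[40,10,10] → #
    (4,2)@(9, 5): e=[68,2,-10] → ·
    (2,3)@(5, 7): e=[0,30,30] → #  [on edge]
    (4,3)@(9, 7): e=[56,14,-10] → ·
    (2,4)@(5, 9): e=[-12,42,30] → ·
    (3,4)@(7, 9): e=[16,34,10] → #
  covered (8 px):
    · # · · ·
    · · # · ·
    · · # # ·
    · · # # ·
    · · · # ·
    · · · # ·
    · · · · ·
    · · · · ·
    · · · · ·
    · · · · ·
    · · · · ·
    · · · · ·
T3:
  2·area = 80
  edge (0, 22)→(0, 2): d=(0,-20) inclusive
  edge (0, 2)→(4, 8): d=(4,6) inclusive
  edge (4, 8)→(0, 22): d=(-4,14) inclusive
    (0,2)@(1, 5): e=[20,6,54] → #
    (1,2)@(3, 5): e=[60,-6,26] → ·
    (0,3)@(1, 7): e=[20,14,46] → #
    (1,3)@(3, 7): e=[60,2,18] → #
    (2,3)@(5, 7): e=[100,-10,-10] → ·
    (0,4)@(1, 9): e=[20,22,38] → #
    (2,4)@(5, 9): e=[100,-2,-18] → ·
    (0,5)@(1, 11): e=[20,30,30] → #
    (2,5)@(5, 11): e=[100,6,-26] → ·
    (0,6)@(1, 13): e=[20,38,22] → #
    (1,6)@(3, 13): e=[60,26,-6] → ·
    (0,7)@(1, 15): e=[20,46,14] → #
  covered (10 px):
    · · · · ·
    · · · · ·
    # · · · ·
    # # · · ·
    # # · · ·
    # # · · ·
    # · · · ·
    # · · · ·
    # · · · ·
    · · · · ·
    · · · · ·
    · · · · ·

Result: [8,0,8]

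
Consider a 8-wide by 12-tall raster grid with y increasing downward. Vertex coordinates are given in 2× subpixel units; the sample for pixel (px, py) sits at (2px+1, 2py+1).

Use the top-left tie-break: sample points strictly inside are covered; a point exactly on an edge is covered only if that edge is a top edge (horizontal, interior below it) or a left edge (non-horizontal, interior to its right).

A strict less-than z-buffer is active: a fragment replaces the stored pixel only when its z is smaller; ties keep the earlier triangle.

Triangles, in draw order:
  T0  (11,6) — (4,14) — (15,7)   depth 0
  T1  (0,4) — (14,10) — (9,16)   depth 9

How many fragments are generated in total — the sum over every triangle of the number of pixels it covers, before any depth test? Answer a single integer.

T0:
  2·area = 39  (B↔C swapped to make it positive)
  edge (11, 6)→(15, 7): d=(4,1) right/bottom  bias=-1
  edge (15, 7)→(4, 14): d=(-11,7) right/bottom  bias=-1
  edge (4, 14)→(11, 6): d=(7,-8) top-left  bias=+0
    (3,2)@(7, 5): e=[0,78,-39] → ·  [on edge]
    (5,3)@(11, 7): e=[4,28,7] → #
    (6,3)@(13, 7): e=[2,14,23] → #
    (7,3)@(15, 7): e=[0,0,39] → ·  [on edge]
    (4,4)@(9, 9): e=[14,20,5] → #
    (6,4)@(13, 9): e=[10,-8,37] → ·
    (3,5)@(7, 11): e=[24,12,3] → #
    (4,5)@(9, 11): e=[22,-2,19] → ·
    (5,5)@(11, 11): e=[20,-16,35] → ·
    (2,6)@(5, 13): e=[34,4,1] → #
    (3,6)@(7, 13): e=[32,-10,17] → ·
    (2,7)@(5, 15): e=[42,-18,15] → ·
  covered (6 px):
    · · · · · · · ·
    · · · · · · · ·
    · · · · · · · ·
    · · · · · # # ·
    · · · · # # · ·
    · · · # · · · ·
    · · # · · · · ·
    · · · · · · · ·
    · · · · · · · ·
    · · · · · · · ·
    · · · · · · · ·
    · · · · · · · ·
T1:
  2·area = 114
  edge (0, 4)→(14, 10): d=(14,6) right/bottom  bias=-1
  edge (14, 10)→(9, 16): d=(-5,6) right/bottom  bias=-1
  edge (9, 16)→(0, 4): d=(-9,-12) top-left  bias=+0
    (0,2)@(1, 5): e=[8,103,3] → #
    (1,2)@(3, 5): e=[-4,91,27] → ·
    (0,3)@(1, 7): e=[36,93,-15] → ·
    (1,3)@(3, 7): e=[24,81,9] → #
    (2,3)@(5, 7): e=[12,69,33] → #
    (3,3)@(7, 7): e=[0,57,57] → ·  [on edge]
    (1,4)@(3, 9): e=[52,71,-9] → ·
    (2,4)@(5, 9): e=[40,59,15] → #
    (3,4)@(7, 9): e=[28,47,39] → #
    (4,4)@(9, 9): e=[16,35,63] → #
    (5,4)@(11, 9): e=[4,23,87] → #
    (6,4)@(13, 9): e=[-8,11,111] → ·
  covered (15 px):
    · · · · · · · ·
    · · · · · · · ·
    # · · · · · · ·
    · # # · · · · ·
    · · # # # # · ·
    · · · # # # # ·
    · · · # # # · ·
    · · · · # · · ·
    · · · · · · · ·
    · · · · · · · ·
    · · · · · · · ·
    · · · · · · · ·

Final: 21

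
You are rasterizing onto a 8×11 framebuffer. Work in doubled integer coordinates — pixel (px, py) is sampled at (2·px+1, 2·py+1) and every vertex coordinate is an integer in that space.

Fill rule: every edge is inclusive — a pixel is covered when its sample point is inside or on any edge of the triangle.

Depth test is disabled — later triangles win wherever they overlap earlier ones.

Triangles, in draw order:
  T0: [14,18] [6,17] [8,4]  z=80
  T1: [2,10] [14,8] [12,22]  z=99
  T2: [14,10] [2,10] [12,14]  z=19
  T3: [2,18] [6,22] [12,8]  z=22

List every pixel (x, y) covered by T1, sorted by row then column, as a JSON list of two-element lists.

T0:
  2·area = 106
  edge (14, 18)→(6, 17): d=(-8,-1) inclusive
  edge (6, 17)→(8, 4): d=(2,-13) inclusive
  edge (8, 4)→(14, 18): d=(6,14) inclusive
    (4,3)@(9, 7): e=[83,19,4] → █
    (5,3)@(11, 7): e=[85,45,-24] → ·
    (4,4)@(9, 9): e=[67,23,16] → █
    (5,4)@(11, 9): e=[69,49,-12] → ·
    (3,5)@(7, 11): e=[49,1,56] → █
    (5,5)@(11, 11): e=[53,53,0] → █  [on edge]
    (6,5)@(13, 11): e=[55,79,-28] → ·
    (3,6)@(7, 13): e=[33,5,68] → █
    (6,6)@(13, 13): e=[39,83,-16] → ·
    (3,7)@(7, 15): e=[17,9,80] → █
    (6,7)@(13, 15): e=[23,87,-4] → ·
    (3,8)@(7, 17): e=[1,13,92] → █
  covered (15 px):
    · · · · · · · ·
    · · · · · · · ·
    · · · · · · · ·
    · · · · █ · · ·
    · · · · █ · · ·
    · · · █ █ █ · ·
    · · · █ █ █ · ·
    · · · █ █ █ · ·
    · · · █ █ █ █ ·
    · · · · · · · ·
    · · · · · · · ·
T1:
  2·area = 164
  edge (2, 10)→(14, 8): d=(12,-2) inclusive
  edge (14, 8)→(12, 22): d=(-2,14) inclusive
  edge (12, 22)→(2, 10): d=(-10,-12) inclusive
    (7,0)@(15, 1): e=[-82,0,246] → ·  [on edge]
    (4,4)@(9, 9): e=[2,68,94] → █
    (5,4)@(11, 9): e=[6,40,118] → █
    (6,4)@(13, 9): e=[10,12,142] → █
    (7,4)@(15, 9): e=[14,-16,166] → ·
    (1,5)@(3, 11): e=[14,148,2] → █
    (2,5)@(5, 11): e=[18,120,26] → █
    (3,5)@(7, 11): e=[22,92,50] → █
    (7,5)@(15, 11): e=[38,-20,146] → ·
    (1,6)@(3, 13): e=[38,144,-18] → ·
    (2,6)@(5, 13): e=[42,116,6] → █
    (7,6)@(15, 13): e=[62,-24,126] → ·
    (6,7)@(13, 15): e=[82,0,82] → █  [on edge]
  covered (21 px):
    · · · · · · · ·
    · · · · · · · ·
    · · · · · · · ·
    · · · · · · · ·
    · · · · █ █ █ ·
    · █ █ █ █ █ █ ·
    · · █ █ █ █ █ ·
    · · · █ █ █ █ ·
    · · · · █ █ · ·
    · · · · · █ · ·
    · · · · · · · ·
T2:
  2·area = 48  (B↔C swapped to make it positive)
  edge (14, 10)→(12, 14): d=(-2,4) inclusive
  edge (12, 14)→(2, 10): d=(-10,-4) inclusive
  edge (2, 10)→(14, 10): d=(12,0) inclusive
    (2,5)@(5, 11): e=[34,2,12] → █
    (3,5)@(7, 11): e=[26,10,12] → █
    (4,5)@(9, 11): e=[18,18,12] → █
    (5,5)@(11, 11): e=[10,26,12] → █
    (6,5)@(13, 11): e=[2,34,12] → █
    (7,5)@(15, 11): e=[-6,42,12] → ·
    (2,6)@(5, 13): e=[30,-18,36] → ·
    (3,6)@(7, 13): e=[22,-10,36] → ·
    (4,6)@(9, 13): e=[14,-2,36] → ·
    (5,6)@(11, 13): e=[6,6,36] → █
    (6,6)@(13, 13): e=[-2,14,36] → ·
    (5,7)@(11, 15): e=[2,-14,60] → ·
  covered (6 px):
    · · · · · · · ·
    · · · · · · · ·
    · · · · · · · ·
    · · · · · · · ·
    · · · · · · · ·
    · · █ █ █ █ █ ·
    · · · · · █ · ·
    · · · · · · · ·
    · · · · · · · ·
    · · · · · · · ·
    · · · · · · · ·
T3:
  2·area = 80  (B↔C swapped to make it positive)
  edge (2, 18)→(12, 8): d=(10,-10) inclusive
  edge (12, 8)→(6, 22): d=(-6,14) inclusive
  edge (6, 22)→(2, 18): d=(-4,-4) inclusive
    (7,0)@(15, 1): e=[-40,0,120] → ·  [on edge]
    (7,2)@(15, 5): e=[0,-24,104] → ·  [on edge]
    (6,3)@(13, 7): e=[0,-8,88] → ·  [on edge]
    (5,4)@(11, 9): e=[0,8,72] → █  [on edge]
    (6,4)@(13, 9): e=[20,-20,80] → ·
    (4,5)@(9, 11): e=[0,24,56] → █  [on edge]
    (5,5)@(11, 11): e=[20,-4,64] → ·
    (3,6)@(7, 13): e=[0,40,40] → █  [on edge]
    (5,6)@(11, 13): e=[40,-16,56] → ·
    (2,7)@(5, 15): e=[0,56,24] → █  [on edge]
    (4,7)@(9, 15): e=[40,0,40] → █  [on edge]
    (5,7)@(11, 15): e=[60,-28,48] → ·
    (0,8)@(1, 17): e=[-20,100,0] → ·  [on edge]
    (1,8)@(3, 17): e=[0,72,8] → █  [on edge]
    (0,9)@(1, 19): e=[0,88,-8] → ·  [on edge]
    (1,9)@(3, 19): e=[20,60,0] → █  [on edge]
    (2,10)@(5, 21): e=[60,20,0] → █  [on edge]
  covered (14 px):
    · · · · · · · ·
    · · · · · · · ·
    · · · · · · · ·
    · · · · · · · ·
    · · · · · █ · ·
    · · · · █ · · ·
    · · · █ █ · · ·
    · · █ █ █ · · ·
    · █ █ █ · · · ·
    · █ █ █ · · · ·
    · · █ · · · · ·

Answer: [[4,4],[5,4],[6,4],[1,5],[2,5],[3,5],[4,5],[5,5],[6,5],[2,6],[3,6],[4,6],[5,6],[6,6],[3,7],[4,7],[5,7],[6,7],[4,8],[5,8],[5,9]]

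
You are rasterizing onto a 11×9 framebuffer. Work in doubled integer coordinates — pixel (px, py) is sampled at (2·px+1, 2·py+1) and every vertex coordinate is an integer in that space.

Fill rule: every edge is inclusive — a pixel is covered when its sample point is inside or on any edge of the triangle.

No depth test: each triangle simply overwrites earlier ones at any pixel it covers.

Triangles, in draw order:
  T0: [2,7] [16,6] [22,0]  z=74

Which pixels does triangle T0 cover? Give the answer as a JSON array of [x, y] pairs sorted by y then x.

T0:
  2·area = 78  (B↔C swapped to make it positive)
  edge (2, 7)→(22, 0): d=(20,-7) inclusive
  edge (22, 0)→(16, 6): d=(-6,6) inclusive
  edge (16, 6)→(2, 7): d=(-14,1) inclusive
    (10,0)@(21, 1): e=[13,0,65] → #  [on edge]
    (7,1)@(15, 3): e=[11,24,43] → #
    (8,1)@(17, 3): e=[25,12,41] → #
    (9,1)@(19, 3): e=[39,0,39] → #  [on edge]
    (10,1)@(21, 3): e=[53,-12,37] → ·
    (4,2)@(9, 5): e=[9,48,21] → #
    (5,2)@(11, 5): e=[23,36,19] → #
    (6,2)@(13, 5): e=[37,24,17] → #
    (8,2)@(17, 5): e=[65,0,13] → #  [on edge]
    (9,2)@(19, 5): e=[79,-12,11] → ·
    (4,3)@(9, 7): e=[49,36,-7] → ·
    (5,3)@(11, 7): e=[63,24,-9] → ·
    (7,3)@(15, 7): e=[91,0,-13] → ·  [on edge]
    (6,4)@(13, 9): e=[117,0,-39] → ·  [on edge]
    (5,5)@(11, 11): e=[143,0,-65] → ·  [on edge]
    (4,6)@(9, 13): e=[169,0,-91] → ·  [on edge]
    (3,7)@(7, 15): e=[195,0,-117] → ·  [on edge]
    (2,8)@(5, 17): e=[221,0,-143] → ·  [on edge]
  covered (9 px):
    · · · · · · · · · · #
    · · · · · · · # # # ·
    · · · · # # # # # · ·
    · · · · · · · · · · ·
    · · · · · · · · · · ·
    · · · · · · · · · · ·
    · · · · · · · · · · ·
    · · · · · · · · · · ·
    · · · · · · · · · · ·

Result: [[10,0],[7,1],[8,1],[9,1],[4,2],[5,2],[6,2],[7,2],[8,2]]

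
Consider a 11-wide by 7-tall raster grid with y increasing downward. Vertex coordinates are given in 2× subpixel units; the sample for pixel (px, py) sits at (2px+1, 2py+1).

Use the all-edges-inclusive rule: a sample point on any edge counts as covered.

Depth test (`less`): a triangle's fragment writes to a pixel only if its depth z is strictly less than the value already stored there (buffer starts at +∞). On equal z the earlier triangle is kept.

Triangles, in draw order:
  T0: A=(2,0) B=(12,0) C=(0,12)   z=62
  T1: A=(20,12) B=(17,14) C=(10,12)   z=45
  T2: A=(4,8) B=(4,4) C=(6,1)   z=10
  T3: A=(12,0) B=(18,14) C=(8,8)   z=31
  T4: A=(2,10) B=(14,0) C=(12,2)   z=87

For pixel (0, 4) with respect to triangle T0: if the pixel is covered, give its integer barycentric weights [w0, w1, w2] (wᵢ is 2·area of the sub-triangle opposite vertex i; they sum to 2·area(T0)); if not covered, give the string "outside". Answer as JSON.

T0:
  2·area = 120
  edge (2, 0)→(12, 0): d=(10,0) inclusive
  edge (12, 0)→(0, 12): d=(-12,12) inclusive
  edge (0, 12)→(2, 0): d=(2,-12) inclusive
    (1,0)@(3, 1): e=[10,96,14] → █
    (2,0)@(5, 1): e=[10,72,38] → █
    (3,0)@(7, 1): e=[10,48,62] → █
    (4,0)@(9, 1): e=[10,24,86] → █
    (5,0)@(11, 1): e=[10,0,110] → █  [on edge]
    (6,0)@(13, 1): e=[10,-24,134] → ·
    (1,1)@(3, 3): e=[30,72,18] → █
    (4,1)@(9, 3): e=[30,0,90] → █  [on edge]
    (5,1)@(11, 3): e=[30,-24,114] → ·
    (1,2)@(3, 5): e=[50,48,22] → █
    (3,2)@(7, 5): e=[50,0,70] → █  [on edge]
    (4,2)@(9, 5): e=[50,-24,94] → ·
    (2,3)@(5, 7): e=[70,0,50] → █  [on edge]
    (1,4)@(3, 9): e=[90,0,30] → █  [on edge]
    (0,5)@(1, 11): e=[110,0,10] → █  [on edge]
  covered (18 px):
    · █ █ █ █ █ · · · · ·
    · █ █ █ █ · · · · · ·
    · █ █ █ · · · · · · ·
    █ █ █ · · · · · · · ·
    █ █ · · · · · · · · ·
    █ · · · · · · · · · ·
    · · · · · · · · · · ·
T1:
  2·area = 20
  edge (20, 12)→(17, 14): d=(-3,2) inclusive
  edge (17, 14)→(10, 12): d=(-7,-2) inclusive
  edge (10, 12)→(20, 12): d=(10,0) inclusive
    (7,6)@(15, 13): e=[7,3,10] → █
    (8,6)@(17, 13): e=[3,7,10] → █
    (9,6)@(19, 13): e=[-1,11,10] → ·
  covered (2 px):
    · · · · · · · · · · ·
    · · · · · · · · · · ·
    · · · · · · · · · · ·
    · · · · · · · · · · ·
    · · · · · · · · · · ·
    · · · · · · · · · · ·
    · · · · · · · █ █ · ·
T2:
  2·area = 8
  edge (4, 8)→(4, 4): d=(0,-4) inclusive
  edge (4, 4)→(6, 1): d=(2,-3) inclusive
  edge (6, 1)→(4, 8): d=(-2,7) inclusive
    (2,1)@(5, 3): e=[4,1,3] → █
    (3,1)@(7, 3): e=[12,7,-11] → ·
    (2,2)@(5, 5): e=[4,5,-1] → ·
  covered (1 px):
    · · · · · · · · · · ·
    · · █ · · · · · · · ·
    · · · · · · · · · · ·
    · · · · · · · · · · ·
    · · · · · · · · · · ·
    · · · · · · · · · · ·
    · · · · · · · · · · ·
T3:
  2·area = 104
  edge (12, 0)→(18, 14): d=(6,14) inclusive
  edge (18, 14)→(8, 8): d=(-10,-6) inclusive
  edge (8, 8)→(12, 0): d=(4,-8) inclusive
    (5,1)@(11, 3): e=[32,68,4] → █
    (6,1)@(13, 3): e=[4,80,20] → █
    (7,1)@(15, 3): e=[-24,92,36] → ·
    (1,2)@(3, 5): e=[156,0,-52] → ·  [on edge]
    (5,2)@(11, 5): e=[44,48,12] → █
    (7,2)@(15, 5): e=[-12,72,44] → ·
    (4,3)@(9, 7): e=[84,16,4] → █
    (7,3)@(15, 7): e=[0,52,52] → █  [on edge]
    (8,3)@(17, 7): e=[-28,64,68] → ·
    (4,4)@(9, 9): e=[96,-4,12] → ·
    (5,4)@(11, 9): e=[68,8,28] → █
    (8,4)@(17, 9): e=[-16,44,76] → ·
    (6,5)@(13, 11): e=[52,0,52] → █  [on edge]
  covered (14 px):
    · · · · · · · · · · ·
    · · · · · █ █ · · · ·
    · · · · · █ █ · · · ·
    · · · · █ █ █ █ · · ·
    · · · · · █ █ █ · · ·
    · · · · · · █ █ · · ·
    · · · · · · · · █ · ·
T4:
  2·area = 4
  edge (2, 10)→(14, 0): d=(12,-10) inclusive
  edge (14, 0)→(12, 2): d=(-2,2) inclusive
  edge (12, 2)→(2, 10): d=(-10,8) inclusive
    (6,0)@(13, 1): e=[2,0,2] → █  [on edge]
    (7,0)@(15, 1): e=[22,-4,-14] → ·
    (5,1)@(11, 3): e=[6,0,-2] → ·  [on edge]
    (6,1)@(13, 3): e=[26,-4,-18] → ·
    (4,2)@(9, 5): e=[10,0,-6] → ·  [on edge]
    (3,3)@(7, 7): e=[14,0,-10] → ·  [on edge]
    (2,4)@(5, 9): e=[18,0,-14] → ·  [on edge]
    (1,5)@(3, 11): e=[22,0,-18] → ·  [on edge]
    (0,6)@(1, 13): e=[26,0,-22] → ·  [on edge]
  covered (1 px):
    · · · · · · █ · · · ·
    · · · · · · · · · · ·
    · · · · · · · · · · ·
    · · · · · · · · · · ·
    · · · · · · · · · · ·
    · · · · · · · · · · ·
    · · · · · · · · · · ·

Final: [24,6,90]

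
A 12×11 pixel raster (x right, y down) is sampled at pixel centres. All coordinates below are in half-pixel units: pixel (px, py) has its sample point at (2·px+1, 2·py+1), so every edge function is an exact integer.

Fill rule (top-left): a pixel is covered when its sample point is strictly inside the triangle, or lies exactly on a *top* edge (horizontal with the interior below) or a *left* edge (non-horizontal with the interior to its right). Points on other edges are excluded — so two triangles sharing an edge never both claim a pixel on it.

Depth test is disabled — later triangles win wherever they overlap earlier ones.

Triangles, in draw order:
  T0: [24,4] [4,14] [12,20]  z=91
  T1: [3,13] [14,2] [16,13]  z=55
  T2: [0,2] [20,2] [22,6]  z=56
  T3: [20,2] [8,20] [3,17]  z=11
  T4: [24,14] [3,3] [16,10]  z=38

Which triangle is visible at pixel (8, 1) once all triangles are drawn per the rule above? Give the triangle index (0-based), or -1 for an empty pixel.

T0:
  2·area = 200  (B↔C swapped to make it positive)
  edge (24, 4)→(12, 20): d=(-12,16) right/bottom  bias=-1
  edge (12, 20)→(4, 14): d=(-8,-6) top-left  bias=+0
  edge (4, 14)→(24, 4): d=(20,-10) top-left  bias=+0
    (11,2)@(23, 5): e=[4,186,10] → X
    (9,3)@(19, 7): e=[44,146,10] → X
    (10,3)@(21, 7): e=[12,158,30] → X
    (11,3)@(23, 7): e=[-20,170,50] → .
    (7,4)@(15, 9): e=[84,106,10] → X
    (8,4)@(17, 9): e=[52,118,30] → X
    (10,4)@(21, 9): e=[-12,142,70] → .
    (5,5)@(11, 11): e=[124,66,10] → X
    (6,5)@(13, 11): e=[92,78,30] → X
    (9,5)@(19, 11): e=[-4,114,90] → .
    (3,6)@(7, 13): e=[164,26,10] → X
    (4,6)@(9, 13): e=[132,38,30] → X
  covered (25 px):
    . . . . . . . . . . . .
    . . . . . . . . . . . .
    . . . . . . . . . . . X
    . . . . . . . . . X X .
    . . . . . . . X X X . .
    . . . . . X X X X . . .
    . . . X X X X X X . . .
    . . . X X X X X . . . .
    . . . . X X X . . . . .
    . . . . . X . . . . . .
    . . . . . . . . . . . .
T1:
  2·area = 143
  edge (3, 13)→(14, 2): d=(11,-11) top-left  bias=+0
  edge (14, 2)→(16, 13): d=(2,11) right/bottom  bias=-1
  edge (16, 13)→(3, 13): d=(-13,0) right/bottom  bias=-1
    (7,0)@(15, 1): e=[0,-13,156] → .  [on edge]
    (6,1)@(13, 3): e=[0,13,130] → X  [on edge]
    (7,1)@(15, 3): e=[22,-9,130] → .
    (5,2)@(11, 5): e=[0,39,104] → X  [on edge]
    (7,2)@(15, 5): e=[44,-5,104] → .
    (4,3)@(9, 7): e=[0,65,78] → X  [on edge]
    (7,3)@(15, 7): e=[66,-1,78] → .
    (3,4)@(7, 9): e=[0,91,52] → X  [on edge]
    (7,4)@(15, 9): e=[88,3,52] → X
    (8,4)@(17, 9): e=[110,-19,52] → .
    (2,5)@(5, 11): e=[0,117,26] → X  [on edge]
    (8,5)@(17, 11): e=[132,-15,26] → .
    (0,6)@(1, 13): e=[-22,165,0] → .  [on edge]
    (1,6)@(3, 13): e=[0,143,0] → .  [on edge]
    (2,6)@(5, 13): e=[22,121,0] → .  [on edge]
    (3,6)@(7, 13): e=[44,99,0] → .  [on edge]
    (4,6)@(9, 13): e=[66,77,0] → .  [on edge]
    (5,6)@(11, 13): e=[88,55,0] → .  [on edge]
    (6,6)@(13, 13): e=[110,33,0] → .  [on edge]
    (7,6)@(15, 13): e=[132,11,0] → .  [on edge]
    (8,6)@(17, 13): e=[154,-11,0] → .  [on edge]
    (9,6)@(19, 13): e=[176,-33,0] → .  [on edge]
    (10,6)@(21, 13): e=[198,-55,0] → .  [on edge]
    (11,6)@(23, 13): e=[220,-77,0] → .  [on edge]
    (0,7)@(1, 15): e=[0,169,-26] → .  [on edge]
  covered (17 px):
    . . . . . . . . . . . .
    . . . . . . X . . . . .
    . . . . . X X . . . . .
    . . . . X X X . . . . .
    . . . X X X X X . . . .
    . . X X X X X X . . . .
    . . . . . . . . . . . .
    . . . . . . . . . . . .
    . . . . . . . . . . . .
    . . . . . . . . . . . .
    . . . . . . . . . . . .
T2:
  2·area = 80
  edge (0, 2)→(20, 2): d=(20,0) top-left  bias=+0
  edge (20, 2)→(22, 6): d=(2,4) right/bottom  bias=-1
  edge (22, 6)→(0, 2): d=(-22,-4) top-left  bias=+0
    (3,1)@(7, 3): e=[20,54,6] → X
    (4,1)@(9, 3): e=[20,46,14] → X
    (5,1)@(11, 3): e=[20,38,22] → X
    (6,1)@(13, 3): e=[20,30,30] → X
    (7,1)@(15, 3): e=[20,22,38] → X
    (8,1)@(17, 3): e=[20,14,46] → X
    (9,1)@(19, 3): e=[20,6,54] → X
    (10,1)@(21, 3): e=[20,-2,62] → .
    (3,2)@(7, 5): e=[60,58,-38] → .
    (4,2)@(9, 5): e=[60,50,-30] → .
    (5,2)@(11, 5): e=[60,42,-22] → .
    (6,2)@(13, 5): e=[60,34,-14] → .
  covered (10 px):
    . . . . . . . . . . . .
    . . . X X X X X X X . .
    . . . . . . . . X X X .
    . . . . . . . . . . . .
    . . . . . . . . . . . .
    . . . . . . . . . . . .
    . . . . . . . . . . . .
    . . . . . . . . . . . .
    . . . . . . . . . . . .
    . . . . . . . . . . . .
    . . . . . . . . . . . .
T3:
  2·area = 126
  edge (20, 2)→(8, 20): d=(-12,18) right/bottom  bias=-1
  edge (8, 20)→(3, 17): d=(-5,-3) top-left  bias=+0
  edge (3, 17)→(20, 2): d=(17,-15) top-left  bias=+0
    (9,1)@(19, 3): e=[6,118,2] → X
    (10,1)@(21, 3): e=[-30,124,32] → .
    (8,2)@(17, 5): e=[18,102,6] → X
    (9,2)@(19, 5): e=[-18,108,36] → .
    (7,3)@(15, 7): e=[30,86,10] → X
    (8,3)@(17, 7): e=[-6,92,40] → .
    (6,4)@(13, 9): e=[42,70,14] → X
    (8,4)@(17, 9): e=[-30,82,74] → .
    (5,5)@(11, 11): e=[54,54,18] → X
    (7,5)@(15, 11): e=[-18,66,78] → .
    (4,6)@(9, 13): e=[66,38,22] → X
    (6,6)@(13, 13): e=[-6,50,82] → .
    (1,8)@(3, 17): e=[126,0,0] → X  [on edge]
  covered (17 px):
    . . . . . . . . . . . .
    . . . . . . . . . X . .
    . . . . . . . . X . . .
    . . . . . . . X . . . .
    . . . . . . X X . . . .
    . . . . . X X . . . . .
    . . . . X X . . . . . .
    . . . X X X . . . . . .
    . X X X X . . . . . . .
    . . . X . . . . . . . .
    . . . . . . . . . . . .
T4:
  2·area = 4  (B↔C swapped to make it positive)
  edge (24, 14)→(16, 10): d=(-8,-4) top-left  bias=+0
  edge (16, 10)→(3, 3): d=(-13,-7) top-left  bias=+0
  edge (3, 3)→(24, 14): d=(21,11) right/bottom  bias=-1
    (1,1)@(3, 3): e=[4,0,0] → .  [on edge]
  covered (0 px):
    . . . . . . . . . . . .
    . . . . . . . . . . . .
    . . . . . . . . . . . .
    . . . . . . . . . . . .
    . . . . . . . . . . . .
    . . . . . . . . . . . .
    . . . . . . . . . . . .
    . . . . . . . . . . . .
    . . . . . . . . . . . .
    . . . . . . . . . . . .
    . . . . . . . . . . . .

Z-buffer (winner per pixel, '.' = empty):
  . . . . . . . . . . . .
  . . . 2 2 2 2 2 2 3 . .
  . . . . . 1 1 . 3 2 2 0
  . . . . 1 1 1 3 . 0 0 .
  . . . 1 1 1 3 3 0 0 . .
  . . 1 1 1 3 3 1 0 . . .
  . . . 0 3 3 0 0 0 . . .
  . . . 3 3 3 0 0 . . . .
  . 3 3 3 3 0 0 . . . . .
  . . . 3 . 0 . . . . . .
  . . . . . . . . . . . .

Answer: 2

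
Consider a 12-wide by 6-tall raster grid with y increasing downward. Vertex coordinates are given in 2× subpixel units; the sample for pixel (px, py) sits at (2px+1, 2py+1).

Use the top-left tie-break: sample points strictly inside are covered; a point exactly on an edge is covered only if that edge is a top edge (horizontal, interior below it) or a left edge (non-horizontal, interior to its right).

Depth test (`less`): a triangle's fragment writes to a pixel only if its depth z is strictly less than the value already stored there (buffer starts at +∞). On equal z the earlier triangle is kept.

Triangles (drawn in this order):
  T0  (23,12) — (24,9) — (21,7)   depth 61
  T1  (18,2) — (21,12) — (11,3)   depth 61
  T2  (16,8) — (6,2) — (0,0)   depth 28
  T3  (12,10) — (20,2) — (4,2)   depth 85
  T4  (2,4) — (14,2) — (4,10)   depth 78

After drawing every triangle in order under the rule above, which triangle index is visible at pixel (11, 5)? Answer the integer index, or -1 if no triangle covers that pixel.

T0:
  2·area = 11  (B↔C swapped to make it positive)
  edge (23, 12)→(21, 7): d=(-2,-5) top-left  bias=+0
  edge (21, 7)→(24, 9): d=(3,2) right/bottom  bias=-1
  edge (24, 9)→(23, 12): d=(-1,3) right/bottom  bias=-1
    (7,1)@(15, 3): e=[-22,0,33] → ·  [on edge]
    (10,3)@(21, 7): e=[0,0,11] → ·  [on edge]
    (11,4)@(23, 9): e=[6,2,3] → █
    (11,5)@(23, 11): e=[2,8,1] → █
  covered (2 px):
    · · · · · · · · · · · ·
    · · · · · · · · · · · ·
    · · · · · · · · · · · ·
    · · · · · · · · · · · ·
    · · · · · · · · · · · █
    · · · · · · · · · · · █
T1:
  2·area = 73
  edge (18, 2)→(21, 12): d=(3,10) right/bottom  bias=-1
  edge (21, 12)→(11, 3): d=(-10,-9) top-left  bias=+0
  edge (11, 3)→(18, 2): d=(7,-1) top-left  bias=+0
    (5,1)@(11, 3): e=[73,0,0] → █  [on edge]
    (6,1)@(13, 3): e=[53,18,2] → █
    (7,1)@(15, 3): e=[33,36,4] → █
    (8,1)@(17, 3): e=[13,54,6] → █
    (9,1)@(19, 3): e=[-7,72,8] → ·
    (5,2)@(11, 5): e=[79,-20,14] → ·
    (6,2)@(13, 5): e=[59,-2,16] → ·
    (7,2)@(15, 5): e=[39,16,18] → █
    (9,2)@(19, 5): e=[-1,52,22] → ·
    (7,3)@(15, 7): e=[45,-4,32] → ·
    (8,3)@(17, 7): e=[25,14,34] → █
    (9,3)@(19, 7): e=[5,32,36] → █
  covered (9 px):
    · · · · · · · · · · · ·
    · · · · · █ █ █ █ · · ·
    · · · · · · · █ █ · · ·
    · · · · · · · · █ █ · ·
    · · · · · · · · · █ · ·
    · · · · · · · · · · · ·
T2:
  2·area = 16  (B↔C swapped to make it positive)
  edge (16, 8)→(0, 0): d=(-16,-8) top-left  bias=+0
  edge (0, 0)→(6, 2): d=(6,2) right/bottom  bias=-1
  edge (6, 2)→(16, 8): d=(10,6) right/bottom  bias=-1
    (1,0)@(3, 1): e=[8,0,8] → ·  [on edge]
    (3,1)@(7, 3): e=[8,4,4] → █
    (4,1)@(9, 3): e=[24,0,-8] → ·  [on edge]
    (3,2)@(7, 5): e=[-24,16,24] → ·
    (5,2)@(11, 5): e=[8,8,0] → ·  [on edge]
    (7,2)@(15, 5): e=[40,0,-24] → ·  [on edge]
    (10,3)@(21, 7): e=[56,0,-40] → ·  [on edge]
    (10,5)@(21, 11): e=[-8,24,0] → ·  [on edge]
  covered (1 px):
    · · · · · · · · · · · ·
    · · · █ · · · · · · · ·
    · · · · · · · · · · · ·
    · · · · · · · · · · · ·
    · · · · · · · · · · · ·
    · · · · · · · · · · · ·
T3:
  2·area = 128  (B↔C swapped to make it positive)
  edge (12, 10)→(4, 2): d=(-8,-8) top-left  bias=+0
  edge (4, 2)→(20, 2): d=(16,0) top-left  bias=+0
  edge (20, 2)→(12, 10): d=(-8,8) right/bottom  bias=-1
    (1,0)@(3, 1): e=[0,-16,144] → ·  [on edge]
    (10,0)@(21, 1): e=[144,-16,0] → ·  [on edge]
    (2,1)@(5, 3): e=[0,16,112] → █  [on edge]
    (3,1)@(7, 3): e=[16,16,96] → █
    (4,1)@(9, 3): e=[32,16,80] → █
    (5,1)@(11, 3): e=[48,16,64] → █
    (6,1)@(13, 3): e=[64,16,48] → █
    (7,1)@(15, 3): e=[80,16,32] → █
    (8,1)@(17, 3): e=[96,16,16] → █
    (9,1)@(19, 3): e=[112,16,0] → ·  [on edge]
    (2,2)@(5, 5): e=[-16,48,96] → ·
    (3,2)@(7, 5): e=[0,48,80] → █  [on edge]
    (8,2)@(17, 5): e=[80,48,0] → ·  [on edge]
    (4,3)@(9, 7): e=[0,80,48] → █  [on edge]
    (7,3)@(15, 7): e=[48,80,0] → ·  [on edge]
    (5,4)@(11, 9): e=[0,112,16] → █  [on edge]
    (6,4)@(13, 9): e=[16,112,0] → ·  [on edge]
    (5,5)@(11, 11): e=[-16,144,0] → ·  [on edge]
    (6,5)@(13, 11): e=[0,144,-16] → ·  [on edge]
  covered (16 px):
    · · · · · · · · · · · ·
    · · █ █ █ █ █ █ █ · · ·
    · · · █ █ █ █ █ · · · ·
    · · · · █ █ █ · · · · ·
    · · · · · █ · · · · · ·
    · · · · · · · · · · · ·
T4:
  2·area = 76
  edge (2, 4)→(14, 2): d=(12,-2) top-left  bias=+0
  edge (14, 2)→(4, 10): d=(-10,8) right/bottom  bias=-1
  edge (4, 10)→(2, 4): d=(-2,-6) top-left  bias=+0
    (0,0)@(1, 1): e=[-38,114,0] → ·  [on edge]
    (4,1)@(9, 3): e=[2,30,44] → █
    (5,1)@(11, 3): e=[6,14,56] → █
    (6,1)@(13, 3): e=[10,-2,68] → ·
    (1,2)@(3, 5): e=[14,58,4] → █
    (2,2)@(5, 5): e=[18,42,16] → █
    (3,2)@(7, 5): e=[22,26,28] → █
    (5,2)@(11, 5): e=[30,-6,52] → ·
    (1,3)@(3, 7): e=[38,38,0] → █  [on edge]
    (4,3)@(9, 7): e=[50,-10,36] → ·
    (1,4)@(3, 9): e=[62,18,-4] → ·
    (2,4)@(5, 9): e=[66,2,8] → █
  covered (10 px):
    · · · · · · · · · · · ·
    · · · · █ █ · · · · · ·
    · █ █ █ █ · · · · · · ·
    · █ █ █ · · · · · · · ·
    · · █ · · · · · · · · ·
    · · · · · · · · · · · ·

Z-buffer (winner per pixel, '.' = empty):
  . . . . . . . . . . . .
  . . 3 2 4 1 1 1 1 . . .
  . 4 4 4 4 3 3 1 1 . . .
  . 4 4 4 3 3 3 . 1 1 . .
  . . 4 . . 3 . . . 1 . 0
  . . . . . . . . . . . 0

Final: 0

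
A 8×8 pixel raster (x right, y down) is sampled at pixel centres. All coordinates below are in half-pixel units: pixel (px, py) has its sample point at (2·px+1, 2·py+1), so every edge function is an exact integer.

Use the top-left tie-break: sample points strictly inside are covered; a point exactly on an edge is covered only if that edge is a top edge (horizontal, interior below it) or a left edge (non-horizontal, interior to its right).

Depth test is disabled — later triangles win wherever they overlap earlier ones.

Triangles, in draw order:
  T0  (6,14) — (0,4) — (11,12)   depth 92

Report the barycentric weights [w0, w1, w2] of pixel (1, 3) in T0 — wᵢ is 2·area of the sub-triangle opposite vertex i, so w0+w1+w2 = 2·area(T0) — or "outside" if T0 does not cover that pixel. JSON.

T0:
  2·area = 62
  edge (6, 14)→(0, 4): d=(-6,-10) top-left  bias=+0
  edge (0, 4)→(11, 12): d=(11,8) right/bottom  bias=-1
  edge (11, 12)→(6, 14): d=(-5,2) right/bottom  bias=-1
    (0,2)@(1, 5): e=[4,3,55] → █
    (1,2)@(3, 5): e=[24,-13,51] → ·
    (0,3)@(1, 7): e=[-8,25,45] → ·
    (1,3)@(3, 7): e=[12,9,41] → █
    (2,3)@(5, 7): e=[32,-7,37] → ·
    (1,4)@(3, 9): e=[0,31,31] → █  [on edge]
    (2,4)@(5, 9): e=[20,15,27] → █
    (3,4)@(7, 9): e=[40,-1,23] → ·
    (1,5)@(3, 11): e=[-12,53,21] → ·
    (2,5)@(5, 11): e=[8,37,17] → █
    (3,5)@(7, 11): e=[28,21,13] → █
    (4,5)@(9, 11): e=[48,5,9] → █
  covered (8 px):
    · · · · · · · ·
    · · · · · · · ·
    █ · · · · · · ·
    · █ · · · · · ·
    · █ █ · · · · ·
    · · █ █ █ · · ·
    · · · █ · · · ·
    · · · · · · · ·

Answer: [9,41,12]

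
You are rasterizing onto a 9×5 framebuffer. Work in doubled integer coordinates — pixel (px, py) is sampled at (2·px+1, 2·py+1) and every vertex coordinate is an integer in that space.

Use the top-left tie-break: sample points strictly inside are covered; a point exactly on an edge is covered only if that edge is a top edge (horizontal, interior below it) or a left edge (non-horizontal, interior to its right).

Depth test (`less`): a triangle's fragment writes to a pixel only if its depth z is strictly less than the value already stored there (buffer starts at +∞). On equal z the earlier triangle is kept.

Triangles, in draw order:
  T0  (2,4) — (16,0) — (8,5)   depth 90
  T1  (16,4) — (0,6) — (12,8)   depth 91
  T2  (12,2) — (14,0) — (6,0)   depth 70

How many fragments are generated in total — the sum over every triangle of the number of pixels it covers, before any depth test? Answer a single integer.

T0:
  2·area = 38
  edge (2, 4)→(16, 0): d=(14,-4) top-left  bias=+0
  edge (16, 0)→(8, 5): d=(-8,5) right/bottom  bias=-1
  edge (8, 5)→(2, 4): d=(-6,-1) top-left  bias=+0
    (6,0)@(13, 1): e=[2,7,29] → X
    (7,0)@(15, 1): e=[10,-3,31] → .
    (3,1)@(7, 3): e=[6,21,11] → X
    (4,1)@(9, 3): e=[14,11,13] → X
    (5,1)@(11, 3): e=[22,1,15] → X
    (6,1)@(13, 3): e=[30,-9,17] → .
    (3,2)@(7, 5): e=[34,5,-1] → .
    (4,2)@(9, 5): e=[42,-5,1] → .
    (5,2)@(11, 5): e=[50,-15,3] → .
  covered (4 px):
    . . . . . . X . .
    . . . X X X . . .
    . . . . . . . . .
    . . . . . . . . .
    . . . . . . . . .
T1:
  2·area = 56  (B↔C swapped to make it positive)
  edge (16, 4)→(12, 8): d=(-4,4) right/bottom  bias=-1
  edge (12, 8)→(0, 6): d=(-12,-2) top-left  bias=+0
  edge (0, 6)→(16, 4): d=(16,-2) top-left  bias=+0
    (8,1)@(17, 3): e=[0,70,-14] → .  [on edge]
    (4,2)@(9, 5): e=[24,30,2] → X
    (5,2)@(11, 5): e=[16,34,6] → X
    (6,2)@(13, 5): e=[8,38,10] → X
    (7,2)@(15, 5): e=[0,42,14] → .  [on edge]
    (3,3)@(7, 7): e=[24,2,30] → X
    (6,3)@(13, 7): e=[0,14,42] → .  [on edge]
    (3,4)@(7, 9): e=[16,-22,62] → .
    (4,4)@(9, 9): e=[8,-18,66] → .
    (5,4)@(11, 9): e=[0,-14,70] → .  [on edge]
  covered (6 px):
    . . . . . . . . .
    . . . . . . . . .
    . . . . X X X . .
    . . . X X X . . .
    . . . . . . . . .
T2:
  2·area = 16  (B↔C swapped to make it positive)
  edge (12, 2)→(6, 0): d=(-6,-2) top-left  bias=+0
  edge (6, 0)→(14, 0): d=(8,0) top-left  bias=+0
  edge (14, 0)→(12, 2): d=(-2,2) right/bottom  bias=-1
    (4,0)@(9, 1): e=[0,8,8] → X  [on edge]
    (5,0)@(11, 1): e=[4,8,4] → X
    (6,0)@(13, 1): e=[8,8,0] → .  [on edge]
    (4,1)@(9, 3): e=[-12,24,4] → .
    (5,1)@(11, 3): e=[-8,24,0] → .  [on edge]
    (7,1)@(15, 3): e=[0,24,-8] → .  [on edge]
    (4,2)@(9, 5): e=[-24,40,0] → .  [on edge]
    (3,3)@(7, 7): e=[-40,56,0] → .  [on edge]
    (2,4)@(5, 9): e=[-56,72,0] → .  [on edge]
  covered (2 px):
    . . . . X X . . .
    . . . . . . . . .
    . . . . . . . . .
    . . . . . . . . .
    . . . . . . . . .

Final: 12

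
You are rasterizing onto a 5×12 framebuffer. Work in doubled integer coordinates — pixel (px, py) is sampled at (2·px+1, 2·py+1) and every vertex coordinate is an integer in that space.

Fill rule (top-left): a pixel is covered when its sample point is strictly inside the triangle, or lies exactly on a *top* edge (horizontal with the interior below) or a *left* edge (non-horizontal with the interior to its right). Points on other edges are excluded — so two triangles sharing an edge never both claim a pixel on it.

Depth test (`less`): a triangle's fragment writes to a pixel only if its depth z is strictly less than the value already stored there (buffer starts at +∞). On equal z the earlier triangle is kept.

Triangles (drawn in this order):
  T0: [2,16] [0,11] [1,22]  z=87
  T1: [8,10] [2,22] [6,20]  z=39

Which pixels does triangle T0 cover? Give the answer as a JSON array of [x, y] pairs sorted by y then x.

T0:
  2·area = 17  (B↔C swapped to make it positive)
  edge (2, 16)→(1, 22): d=(-1,6) right/bottom  bias=-1
  edge (1, 22)→(0, 11): d=(-1,-11) top-left  bias=+0
  edge (0, 11)→(2, 16): d=(2,5) right/bottom  bias=-1
    (0,7)@(1, 15): e=[7,7,3] → #
    (1,7)@(3, 15): e=[-5,29,-7] → ·
    (0,8)@(1, 17): e=[5,5,7] → #
    (1,8)@(3, 17): e=[-7,27,-3] → ·
    (0,9)@(1, 19): e=[3,3,11] → #
    (1,9)@(3, 19): e=[-9,25,1] → ·
    (0,10)@(1, 21): e=[1,1,15] → #
    (1,10)@(3, 21): e=[-11,23,5] → ·
    (0,11)@(1, 23): e=[-1,-1,19] → ·
  covered (4 px):
    · · · · ·
    · · · · ·
    · · · · ·
    · · · · ·
    · · · · ·
    · · · · ·
    · · · · ·
    # · · · ·
    # · · · ·
    # · · · ·
    # · · · ·
    · · · · ·
T1:
  2·area = 36  (B↔C swapped to make it positive)
  edge (8, 10)→(6, 20): d=(-2,10) right/bottom  bias=-1
  edge (6, 20)→(2, 22): d=(-4,2) right/bottom  bias=-1
  edge (2, 22)→(8, 10): d=(6,-12) top-left  bias=+0
    (4,2)@(9, 5): e=[0,54,-18] → ·  [on edge]
    (3,6)@(7, 13): e=[4,26,6] → #
    (4,6)@(9, 13): e=[-16,22,30] → ·
    (3,7)@(7, 15): e=[0,18,18] → ·  [on edge]
    (2,8)@(5, 17): e=[16,14,6] → #
    (3,8)@(7, 17): e=[-4,10,30] → ·
    (2,9)@(5, 19): e=[12,6,18] → #
    (3,9)@(7, 19): e=[-8,2,42] → ·
    (1,10)@(3, 21): e=[28,2,6] → #
    (2,10)@(5, 21): e=[8,-2,30] → ·
    (1,11)@(3, 23): e=[24,-6,18] → ·
  covered (4 px):
    · · · · ·
    · · · · ·
    · · · · ·
    · · · · ·
    · · · · ·
    · · · · ·
    · · · # ·
    · · · · ·
    · · # · ·
    · · # · ·
    · # · · ·
    · · · · ·

Result: [[0,7],[0,8],[0,9],[0,10]]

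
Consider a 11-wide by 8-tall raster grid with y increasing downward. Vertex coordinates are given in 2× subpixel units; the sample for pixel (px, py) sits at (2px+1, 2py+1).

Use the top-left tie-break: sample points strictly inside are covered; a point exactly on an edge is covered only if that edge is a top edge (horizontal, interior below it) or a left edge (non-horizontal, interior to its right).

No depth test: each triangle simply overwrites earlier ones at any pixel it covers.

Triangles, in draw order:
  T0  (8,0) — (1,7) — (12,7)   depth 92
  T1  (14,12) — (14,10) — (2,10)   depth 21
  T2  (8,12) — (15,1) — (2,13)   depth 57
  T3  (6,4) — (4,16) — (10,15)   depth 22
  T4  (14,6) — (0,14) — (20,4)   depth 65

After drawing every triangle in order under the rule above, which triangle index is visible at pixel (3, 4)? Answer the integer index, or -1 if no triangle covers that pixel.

T0:
  2·area = 77  (B↔C swapped to make it positive)
  edge (8, 0)→(12, 7): d=(4,7) right/bottom  bias=-1
  edge (12, 7)→(1, 7): d=(-11,0) right/bottom  bias=-1
  edge (1, 7)→(8, 0): d=(7,-7) top-left  bias=+0
    (3,0)@(7, 1): e=[11,66,0] → █  [on edge]
    (4,0)@(9, 1): e=[-3,66,14] → ·
    (2,1)@(5, 3): e=[33,44,0] → █  [on edge]
    (4,1)@(9, 3): e=[5,44,28] → █
    (5,1)@(11, 3): e=[-9,44,42] → ·
    (1,2)@(3, 5): e=[55,22,0] → █  [on edge]
    (5,2)@(11, 5): e=[-1,22,56] → ·
    (0,3)@(1, 7): e=[77,0,0] → ·  [on edge]
    (1,3)@(3, 7): e=[63,0,14] → ·  [on edge]
    (2,3)@(5, 7): e=[49,0,28] → ·  [on edge]
    (3,3)@(7, 7): e=[35,0,42] → ·  [on edge]
    (4,3)@(9, 7): e=[21,0,56] → ·  [on edge]
    (5,3)@(11, 7): e=[7,0,70] → ·  [on edge]
    (6,3)@(13, 7): e=[-7,0,84] → ·  [on edge]
    (7,3)@(15, 7): e=[-21,0,98] → ·  [on edge]
    (8,3)@(17, 7): e=[-35,0,112] → ·  [on edge]
    (9,3)@(19, 7): e=[-49,0,126] → ·  [on edge]
    (10,3)@(21, 7): e=[-63,0,140] → ·  [on edge]
  covered (8 px):
    · · · █ · · · · · · ·
    · · █ █ █ · · · · · ·
    · █ █ █ █ · · · · · ·
    · · · · · · · · · · ·
    · · · · · · · · · · ·
    · · · · · · · · · · ·
    · · · · · · · · · · ·
    · · · · · · · · · · ·
T1:
  2·area = 24  (B↔C swapped to make it positive)
  edge (14, 12)→(2, 10): d=(-12,-2) top-left  bias=+0
  edge (2, 10)→(14, 10): d=(12,0) top-left  bias=+0
  edge (14, 10)→(14, 12): d=(0,2) right/bottom  bias=-1
    (4,5)@(9, 11): e=[2,12,10] → █
    (5,5)@(11, 11): e=[6,12,6] → █
    (6,5)@(13, 11): e=[10,12,2] → █
    (7,5)@(15, 11): e=[14,12,-2] → ·
    (4,6)@(9, 13): e=[-22,36,10] → ·
    (5,6)@(11, 13): e=[-18,36,6] → ·
    (6,6)@(13, 13): e=[-14,36,2] → ·
  covered (3 px):
    · · · · · · · · · · ·
    · · · · · · · · · · ·
    · · · · · · · · · · ·
    · · · · · · · · · · ·
    · · · · · · · · · · ·
    · · · · █ █ █ · · · ·
    · · · · · · · · · · ·
    · · · · · · · · · · ·
T2:
  2·area = 59  (B↔C swapped to make it positive)
  edge (8, 12)→(2, 13): d=(-6,1) right/bottom  bias=-1
  edge (2, 13)→(15, 1): d=(13,-12) top-left  bias=+0
  edge (15, 1)→(8, 12): d=(-7,11) right/bottom  bias=-1
    (7,0)@(15, 1): e=[59,0,0] → ·  [on edge]
    (6,1)@(13, 3): e=[49,2,8] → █
    (7,1)@(15, 3): e=[47,26,-14] → ·
    (5,2)@(11, 5): e=[39,4,16] → █
    (6,2)@(13, 5): e=[37,28,-6] → ·
    (4,3)@(9, 7): e=[29,6,24] → █
    (6,3)@(13, 7): e=[25,54,-20] → ·
    (3,4)@(7, 9): e=[19,8,32] → █
    (5,4)@(11, 9): e=[15,56,-12] → ·
    (2,5)@(5, 11): e=[9,10,40] → █
    (4,5)@(9, 11): e=[5,58,-4] → ·
    (2,6)@(5, 13): e=[-3,36,26] → ·
  covered (8 px):
    · · · · · · · · · · ·
    · · · · · · █ · · · ·
    · · · · · █ · · · · ·
    · · · · █ █ · · · · ·
    · · · █ █ · · · · · ·
    · · █ █ · · · · · · ·
    · · · · · · · · · · ·
    · · · · · · · · · · ·
T3:
  2·area = 70  (B↔C swapped to make it positive)
  edge (6, 4)→(10, 15): d=(4,11) right/bottom  bias=-1
  edge (10, 15)→(4, 16): d=(-6,1) right/bottom  bias=-1
  edge (4, 16)→(6, 4): d=(2,-12) top-left  bias=+0
    (3,3)@(7, 7): e=[1,51,18] → █
    (4,3)@(9, 7): e=[-21,49,42] → ·
    (3,4)@(7, 9): e=[9,39,22] → █
    (4,4)@(9, 9): e=[-13,37,46] → ·
    (2,5)@(5, 11): e=[39,29,2] → █
    (4,5)@(9, 11): e=[-5,25,50] → ·
    (2,6)@(5, 13): e=[47,17,6] → █
    (4,6)@(9, 13): e=[3,13,54] → █
    (5,6)@(11, 13): e=[-19,11,78] → ·
    (2,7)@(5, 15): e=[55,5,10] → █
    (5,7)@(11, 15): e=[-11,-1,82] → ·
  covered (10 px):
    · · · · · · · · · · ·
    · · · · · · · · · · ·
    · · · · · · · · · · ·
    · · · █ · · · · · · ·
    · · · █ · · · · · · ·
    · · █ █ · · · · · · ·
    · · █ █ █ · · · · · ·
    · · █ █ █ · · · · · ·
T4:
  2·area = 20  (B↔C swapped to make it positive)
  edge (14, 6)→(20, 4): d=(6,-2) top-left  bias=+0
  edge (20, 4)→(0, 14): d=(-20,10) right/bottom  bias=-1
  edge (0, 14)→(14, 6): d=(14,-8) top-left  bias=+0
    (8,2)@(17, 5): e=[0,10,10] → █  [on edge]
    (9,2)@(19, 5): e=[4,-10,26] → ·
    (5,3)@(11, 7): e=[0,30,-10] → ·  [on edge]
    (6,3)@(13, 7): e=[4,10,6] → █
    (7,3)@(15, 7): e=[8,-10,22] → ·
    (8,3)@(17, 7): e=[12,-30,38] → ·
    (2,4)@(5, 9): e=[0,50,-30] → ·  [on edge]
    (4,4)@(9, 9): e=[8,10,2] → █
    (5,4)@(11, 9): e=[12,-10,18] → ·
    (6,4)@(13, 9): e=[16,-30,34] → ·
    (4,5)@(9, 11): e=[20,-30,30] → ·
  covered (3 px):
    · · · · · · · · · · ·
    · · · · · · · · · · ·
    · · · · · · · · █ · ·
    · · · · · · █ · · · ·
    · · · · █ · · · · · ·
    · · · · · · · · · · ·
    · · · · · · · · · · ·
    · · · · · · · · · · ·

Z-buffer (winner per pixel, '.' = empty):
  . . . 0 . . . . . . .
  . . 0 0 0 . 2 . . . .
  . 0 0 0 0 2 . . 4 . .
  . . . 3 2 2 4 . . . .
  . . . 3 4 . . . . . .
  . . 3 3 1 1 1 . . . .
  . . 3 3 3 . . . . . .
  . . 3 3 3 . . . . . .

Answer: 3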